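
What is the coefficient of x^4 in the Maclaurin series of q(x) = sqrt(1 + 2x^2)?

q(0) = 1
q′(0) = 0
q′′(0) = 2
q′′′(0) = 0
q^(4)(0) = -12
Then c_k = q^(k)(0)/k! gives each Taylor coefficient.

-1/2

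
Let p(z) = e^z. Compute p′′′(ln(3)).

3

Differentiate repeatedly and evaluate at the center.
The coefficient of (z - ln(3))^3 in the expansion is 1/2, so p′′′(ln(3)) = 3! * (1/2) = 3.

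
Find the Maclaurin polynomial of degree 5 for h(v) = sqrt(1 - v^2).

-v^4/8 - v^2/2 + 1

Compute the successive derivatives at the expansion point and divide by k!.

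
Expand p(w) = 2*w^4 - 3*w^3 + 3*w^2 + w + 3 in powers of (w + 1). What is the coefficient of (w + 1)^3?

-11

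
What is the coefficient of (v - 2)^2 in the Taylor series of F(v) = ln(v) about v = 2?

-1/8

Differentiate repeatedly and evaluate at the center.
F(2) = ln(2)
F′(2) = 1/2
F′′(2) = -1/4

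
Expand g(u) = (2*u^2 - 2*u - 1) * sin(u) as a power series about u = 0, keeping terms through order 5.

Multiply each power in the prefactor through the base expansion.
g(0) = 0
g′(0) = -1
g′′(0) = -4
g′′′(0) = 13
g^(4)(0) = 8
g^(5)(0) = -41
The Taylor polynomial is Σ g^(k)(0)/k! · u^k.

-41*u^5/120 + u^4/3 + 13*u^3/6 - 2*u^2 - u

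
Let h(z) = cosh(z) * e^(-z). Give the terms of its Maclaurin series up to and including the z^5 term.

-2*z^5/15 + z^4/3 - 2*z^3/3 + z^2 - z + 1

Take the Cauchy product of the two expansions.
h(0) = 1
h′(0) = -1
h′′(0) = 2
h′′′(0) = -4
h^(4)(0) = 8
h^(5)(0) = -16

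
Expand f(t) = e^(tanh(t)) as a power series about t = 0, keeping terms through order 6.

Let u equal the inner series; expand the outer function in u and truncate.
f(0) = 1
f′(0) = 1
f′′(0) = 1
f′′′(0) = -1
f^(4)(0) = -7
f^(5)(0) = -3
f^(6)(0) = 97
Dividing each by k! gives the coefficients c_0, ..., c_6.

97*t^6/720 - t^5/40 - 7*t^4/24 - t^3/6 + t^2/2 + t + 1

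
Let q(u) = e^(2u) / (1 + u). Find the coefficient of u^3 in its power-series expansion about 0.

1/3

Multiply the two series term by term and collect like powers.
[u^0] = 1;  [u^1] = 1;  [u^2] = 1;  [u^3] = 1/3.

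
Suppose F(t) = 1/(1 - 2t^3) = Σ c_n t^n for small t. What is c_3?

F(0) = 1
F′(0) = 0
F′′(0) = 0
F′′′(0) = 12

2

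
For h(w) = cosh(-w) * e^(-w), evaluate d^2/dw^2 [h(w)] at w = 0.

Expand each factor separately, then convolve coefficients.
The coefficient of w^2 in the expansion is 1, so h′′(0) = 2! * (1) = 2.

2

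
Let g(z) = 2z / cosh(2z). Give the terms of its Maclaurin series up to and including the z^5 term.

20*z^5/3 - 4*z^3 + 2*z

Invert the denominator's series and multiply.
g(0) = 0
g′(0) = 2
g′′(0) = 0
g′′′(0) = -24
g^(4)(0) = 0
g^(5)(0) = 800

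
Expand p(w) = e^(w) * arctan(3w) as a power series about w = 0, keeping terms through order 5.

Write out both Maclaurin series and multiply, keeping only the needed powers.
[w^0] = 0;  [w^1] = 3;  [w^2] = 3;  [w^3] = -15/2;  [w^4] = -17/2;  [w^5] = 1769/40.

1769*w^5/40 - 17*w^4/2 - 15*w^3/2 + 3*w^2 + 3*w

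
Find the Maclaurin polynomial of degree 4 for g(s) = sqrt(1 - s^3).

1 - s^3/2

g(0) = 1
g′(0) = 0
g′′(0) = 0
g′′′(0) = -3
g^(4)(0) = 0
Then c_k = g^(k)(0)/k! gives each Taylor coefficient.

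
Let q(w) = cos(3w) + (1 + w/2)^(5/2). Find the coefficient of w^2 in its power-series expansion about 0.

Expand each term separately and add.

-129/32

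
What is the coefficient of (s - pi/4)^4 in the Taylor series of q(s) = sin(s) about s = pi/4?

sqrt(2)/48

q(pi/4) = sqrt(2)/2
q′(pi/4) = sqrt(2)/2
q′′(pi/4) = -sqrt(2)/2
q′′′(pi/4) = -sqrt(2)/2
q^(4)(pi/4) = sqrt(2)/2
The Taylor polynomial is Σ q^(k)(pi/4)/k! · (s - pi/4)^k.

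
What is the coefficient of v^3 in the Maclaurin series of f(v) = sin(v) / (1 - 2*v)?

23/6

Multiply the numerator's expansion by the denominator's geometric series.
f(0) = 0
f′(0) = 1
f′′(0) = 4
f′′′(0) = 23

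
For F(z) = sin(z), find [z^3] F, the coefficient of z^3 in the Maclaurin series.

F(0) = 0
F′(0) = 1
F′′(0) = 0
F′′′(0) = -1

-1/6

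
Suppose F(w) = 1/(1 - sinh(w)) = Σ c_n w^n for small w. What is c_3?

Plug the Maclaurin series of the inner function into that of the outer and collect terms.
So c_3 = F′′′(0)/3! = 7/6.

7/6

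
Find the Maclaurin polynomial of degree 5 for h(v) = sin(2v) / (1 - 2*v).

Expand 1/(denominator) as a geometric series and multiply by the numerator's series.

404*v^5/15 + 40*v^4/3 + 20*v^3/3 + 4*v^2 + 2*v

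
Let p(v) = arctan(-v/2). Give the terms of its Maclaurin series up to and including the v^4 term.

p(0) = 0
p′(0) = -1/2
p′′(0) = 0
p′′′(0) = 1/4
p^(4)(0) = 0
Dividing each by k! gives the coefficients c_0, ..., c_4.

v^3/24 - v/2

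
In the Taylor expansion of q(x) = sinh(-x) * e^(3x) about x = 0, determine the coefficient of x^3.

Take the Cauchy product of the two expansions.
q(0) = 0
q′(0) = -1
q′′(0) = -6
q′′′(0) = -28
So c_3 = q′′′(0)/3! = -14/3.

-14/3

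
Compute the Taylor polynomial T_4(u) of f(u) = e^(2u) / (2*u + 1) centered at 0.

Expand 1/(denominator) as a geometric series and multiply by the numerator's series.

6*u^4 - 8*u^3/3 + 2*u^2 + 1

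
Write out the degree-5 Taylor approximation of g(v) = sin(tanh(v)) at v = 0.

Compose series: expand the inner function first, then feed it into the outer expansion.
[v^0] = 0;  [v^1] = 1;  [v^2] = 0;  [v^3] = -1/2;  [v^4] = 0;  [v^5] = 37/120.

37*v^5/120 - v^3/2 + v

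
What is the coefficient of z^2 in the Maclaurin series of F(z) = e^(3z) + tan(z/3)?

Add the two expansions coefficient-wise.
[z^0] = 1;  [z^1] = 10/3;  [z^2] = 9/2.

9/2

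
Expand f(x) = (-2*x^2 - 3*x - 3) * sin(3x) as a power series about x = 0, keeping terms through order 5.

117*x^5/40 + 27*x^4/2 + 15*x^3/2 - 9*x^2 - 9*x

Distribute the polynomial across the series and collect like powers.
f(0) = 0
f′(0) = -9
f′′(0) = -18
f′′′(0) = 45
f^(4)(0) = 324
f^(5)(0) = 351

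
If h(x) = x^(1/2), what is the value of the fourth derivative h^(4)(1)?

-15/16

The coefficient of (x - 1)^4 in the expansion is -5/128, so h^(4)(1) = 4! * (-5/128) = -15/16.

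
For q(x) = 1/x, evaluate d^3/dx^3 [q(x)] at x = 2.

-3/8

The coefficient of (x - 2)^3 in the expansion is -1/16, so q′′′(2) = 3! * (-1/16) = -3/8.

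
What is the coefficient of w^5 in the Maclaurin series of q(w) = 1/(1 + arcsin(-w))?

63/40

Let u equal the inner series; expand the outer function in u and truncate.
q(0) = 1
q′(0) = 1
q′′(0) = 2
q′′′(0) = 7
q^(4)(0) = 32
q^(5)(0) = 189
So c_5 = q^(5)(0)/5! = 63/40.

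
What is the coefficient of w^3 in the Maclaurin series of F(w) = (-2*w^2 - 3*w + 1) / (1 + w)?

-2

Shift and add copies of the series according to the polynomial's terms.
F(0) = 1
F′(0) = -4
F′′(0) = 4
F′′′(0) = -12
So c_3 = F′′′(0)/3! = -2.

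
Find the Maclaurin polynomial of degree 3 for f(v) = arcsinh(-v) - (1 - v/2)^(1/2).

67*v^3/384 + v^2/32 - 3*v/4 - 1

Add the two expansions coefficient-wise.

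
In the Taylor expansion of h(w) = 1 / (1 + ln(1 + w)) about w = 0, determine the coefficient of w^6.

3289/360

Expand as Σ (-1)^k u^k with u equal to the inner function's series.
h(0) = 1
h′(0) = -1
h′′(0) = 3
h′′′(0) = -14
h^(4)(0) = 88
h^(5)(0) = -694
h^(6)(0) = 6578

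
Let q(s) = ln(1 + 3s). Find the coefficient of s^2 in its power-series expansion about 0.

Apply the Taylor formula c_k = f^(k)(a)/k!.
q(0) = 0
q′(0) = 3
q′′(0) = -9
So c_2 = q′′(0)/2! = -9/2.

-9/2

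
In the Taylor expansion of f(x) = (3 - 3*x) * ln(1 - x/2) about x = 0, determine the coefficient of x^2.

9/8

Shift and add copies of the series according to the polynomial's terms.
f(0) = 0
f′(0) = -3/2
f′′(0) = 9/4
So c_2 = f′′(0)/2! = 9/8.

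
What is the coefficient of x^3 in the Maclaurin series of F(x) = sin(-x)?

1/6

[x^0] = 0;  [x^1] = -1;  [x^2] = 0;  [x^3] = 1/6.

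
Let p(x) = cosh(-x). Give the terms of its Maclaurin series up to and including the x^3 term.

Differentiate repeatedly and evaluate at the center.
p(0) = 1
p′(0) = 0
p′′(0) = 1
p′′′(0) = 0
Dividing each by k! gives the coefficients c_0, ..., c_3.

x^2/2 + 1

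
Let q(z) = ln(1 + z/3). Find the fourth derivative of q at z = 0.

-2/27

From the series, [z^4] q = -1/324; multiply by 4! = 24 to get -2/27.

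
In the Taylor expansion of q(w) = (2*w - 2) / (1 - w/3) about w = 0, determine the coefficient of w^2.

4/9

Distribute the polynomial across the series and collect like powers.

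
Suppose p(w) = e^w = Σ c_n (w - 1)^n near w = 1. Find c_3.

e/6

Differentiate repeatedly and evaluate at the center.
[(w - 1)^0] = e;  [(w - 1)^1] = e;  [(w - 1)^2] = e/2;  [(w - 1)^3] = e/6.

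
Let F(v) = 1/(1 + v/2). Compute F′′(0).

1/2

Compute the successive derivatives at the expansion point and divide by k!.
The coefficient of v^2 in the expansion is 1/4, so F′′(0) = 2! * (1/4) = 1/2.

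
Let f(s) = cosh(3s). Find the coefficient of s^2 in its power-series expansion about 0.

9/2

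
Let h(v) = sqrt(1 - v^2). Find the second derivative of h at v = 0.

From the series, [v^2] h = -1/2; multiply by 2! = 2 to get -1.

-1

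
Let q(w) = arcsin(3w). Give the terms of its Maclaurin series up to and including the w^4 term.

Use the known series and substitute for the argument.
q(0) = 0
q′(0) = 3
q′′(0) = 0
q′′′(0) = 27
q^(4)(0) = 0

9*w^3/2 + 3*w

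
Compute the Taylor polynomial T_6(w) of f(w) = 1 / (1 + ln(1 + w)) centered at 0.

Write 1/(1+u) = 1 - u + u^2 - u^3 + ... and substitute the series for u.
[w^0] = 1;  [w^1] = -1;  [w^2] = 3/2;  [w^3] = -7/3;  [w^4] = 11/3;  [w^5] = -347/60;  [w^6] = 3289/360.

3289*w^6/360 - 347*w^5/60 + 11*w^4/3 - 7*w^3/3 + 3*w^2/2 - w + 1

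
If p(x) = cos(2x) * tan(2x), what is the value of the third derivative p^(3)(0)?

Take the Cauchy product of the two expansions.
From the series, [x^3] p = -4/3; multiply by 3! = 6 to get -8.

-8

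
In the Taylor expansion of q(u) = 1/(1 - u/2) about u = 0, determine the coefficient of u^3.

1/8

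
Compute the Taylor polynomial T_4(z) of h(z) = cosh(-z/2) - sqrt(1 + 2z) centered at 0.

Expand each term separately and add.
h(0) = 0
h′(0) = -1
h′′(0) = 5/4
h′′′(0) = -3
h^(4)(0) = 241/16
Then c_k = h^(k)(0)/k! gives each Taylor coefficient.

241*z^4/384 - z^3/2 + 5*z^2/8 - z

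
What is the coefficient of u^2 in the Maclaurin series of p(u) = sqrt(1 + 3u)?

-9/8

c_2 = p′′(0)/2! = -9/8.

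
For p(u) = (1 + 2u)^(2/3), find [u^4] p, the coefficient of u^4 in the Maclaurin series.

-112/243

Use the known series and substitute for the argument.
p(0) = 1
p′(0) = 4/3
p′′(0) = -8/9
p′′′(0) = 64/27
p^(4)(0) = -896/81
So c_4 = p^(4)(0)/4! = -112/243.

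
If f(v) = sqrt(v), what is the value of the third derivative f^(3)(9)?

1/648

From the series, [(v - 9)^3] f = 1/3888; multiply by 3! = 6 to get 1/648.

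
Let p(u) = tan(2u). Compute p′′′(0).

16

The coefficient of u^3 in the expansion is 8/3, so p′′′(0) = 3! * (8/3) = 16.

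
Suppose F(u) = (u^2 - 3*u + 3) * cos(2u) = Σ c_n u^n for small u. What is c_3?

6

Multiply each power in the prefactor through the base expansion.
F(0) = 3
F′(0) = -3
F′′(0) = -10
F′′′(0) = 36
So c_3 = F′′′(0)/3! = 6.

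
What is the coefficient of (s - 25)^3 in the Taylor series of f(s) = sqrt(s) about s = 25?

1/50000

Apply the Taylor formula c_k = f^(k)(a)/k!.
f(25) = 5
f′(25) = 1/10
f′′(25) = -1/500
f′′′(25) = 3/25000
Dividing each by k! gives the coefficients c_0, ..., c_3.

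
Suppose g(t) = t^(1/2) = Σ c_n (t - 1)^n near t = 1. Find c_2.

Differentiate repeatedly and evaluate at the center.
g(1) = 1
g′(1) = 1/2
g′′(1) = -1/4
So c_2 = g′′(1)/2! = -1/8.

-1/8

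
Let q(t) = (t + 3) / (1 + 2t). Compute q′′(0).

Shift and add copies of the series according to the polynomial's terms.
The coefficient of t^2 in the expansion is 10, so q′′(0) = 2! * (10) = 20.

20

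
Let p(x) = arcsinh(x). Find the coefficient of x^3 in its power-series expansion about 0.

[x^0] = 0;  [x^1] = 1;  [x^2] = 0;  [x^3] = -1/6.

-1/6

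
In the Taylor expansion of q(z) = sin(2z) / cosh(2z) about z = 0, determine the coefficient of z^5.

48/5

Write the quotient as an unknown series and match coefficients against numerator = denominator · series.
So c_5 = q^(5)(0)/5! = 48/5.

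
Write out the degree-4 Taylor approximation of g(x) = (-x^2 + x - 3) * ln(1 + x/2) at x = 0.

41*x^4/192 - 3*x^3/4 + 7*x^2/8 - 3*x/2

Shift and add copies of the series according to the polynomial's terms.
g(0) = 0
g′(0) = -3/2
g′′(0) = 7/4
g′′′(0) = -9/2
g^(4)(0) = 41/8
Dividing each by k! gives the coefficients c_0, ..., c_4.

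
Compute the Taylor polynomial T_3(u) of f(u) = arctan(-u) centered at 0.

u^3/3 - u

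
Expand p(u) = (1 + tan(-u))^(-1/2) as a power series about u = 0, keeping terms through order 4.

67*u^4/128 + 23*u^3/48 + 3*u^2/8 + u/2 + 1

Let u equal the inner series; expand the outer function in u and truncate.
p(0) = 1
p′(0) = 1/2
p′′(0) = 3/4
p′′′(0) = 23/8
p^(4)(0) = 201/16
The Taylor polynomial is Σ p^(k)(0)/k! · u^k.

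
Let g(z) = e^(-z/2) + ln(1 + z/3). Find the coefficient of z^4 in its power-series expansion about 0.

Expand each term separately and add.
g(0) = 1
g′(0) = -1/6
g′′(0) = 5/36
g′′′(0) = -11/216
g^(4)(0) = -5/432
So c_4 = g^(4)(0)/4! = -5/10368.

-5/10368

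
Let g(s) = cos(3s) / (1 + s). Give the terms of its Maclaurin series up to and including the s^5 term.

Write out both Maclaurin series and multiply, keeping only the needed powers.

s^5/8 - s^4/8 + 7*s^3/2 - 7*s^2/2 - s + 1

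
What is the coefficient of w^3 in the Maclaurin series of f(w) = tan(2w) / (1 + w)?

14/3

Write out both Maclaurin series and multiply, keeping only the needed powers.
f(0) = 0
f′(0) = 2
f′′(0) = -4
f′′′(0) = 28
So c_3 = f′′′(0)/3! = 14/3.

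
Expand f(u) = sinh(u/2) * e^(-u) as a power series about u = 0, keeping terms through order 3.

13*u^3/48 - u^2/2 + u/2

Expand each factor separately, then convolve coefficients.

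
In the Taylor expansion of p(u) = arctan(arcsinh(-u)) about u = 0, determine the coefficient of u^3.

1/2

Compose series: expand the inner function first, then feed it into the outer expansion.
p(0) = 0
p′(0) = -1
p′′(0) = 0
p′′′(0) = 3
The Taylor polynomial is Σ p^(k)(0)/k! · u^k.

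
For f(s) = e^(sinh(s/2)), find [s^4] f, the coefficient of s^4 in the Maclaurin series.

Substitute the inner expansion into the outer series and collect powers.
f(0) = 1
f′(0) = 1/2
f′′(0) = 1/4
f′′′(0) = 1/4
f^(4)(0) = 5/16
Then c_k = f^(k)(0)/k! gives each Taylor coefficient.

5/384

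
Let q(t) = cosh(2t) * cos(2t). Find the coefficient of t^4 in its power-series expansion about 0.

Expand each factor separately, then convolve coefficients.

-8/3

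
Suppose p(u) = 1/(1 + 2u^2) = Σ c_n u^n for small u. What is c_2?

-2

[u^0] = 1;  [u^1] = 0;  [u^2] = -2.
So c_2 = p′′(0)/2! = -2.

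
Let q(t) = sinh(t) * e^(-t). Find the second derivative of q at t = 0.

-2

Take the Cauchy product of the two expansions.
From the series, [t^2] q = -1; multiply by 2! = 2 to get -2.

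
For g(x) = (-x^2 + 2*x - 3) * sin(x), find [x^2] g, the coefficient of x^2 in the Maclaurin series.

Multiply each power in the prefactor through the base expansion.
g(0) = 0
g′(0) = -3
g′′(0) = 4

2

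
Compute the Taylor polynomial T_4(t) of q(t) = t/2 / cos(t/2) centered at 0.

Invert the denominator's series and multiply.
q(0) = 0
q′(0) = 1/2
q′′(0) = 0
q′′′(0) = 3/8
q^(4)(0) = 0
The Taylor polynomial is Σ q^(k)(0)/k! · t^k.

t^3/16 + t/2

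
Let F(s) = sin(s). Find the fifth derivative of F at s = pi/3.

1/2

From the series, [(s - pi/3)^5] F = 1/240; multiply by 5! = 120 to get 1/2.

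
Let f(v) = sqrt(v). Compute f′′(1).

-1/4

Compute the successive derivatives at the expansion point and divide by k!.
From the series, [(v - 1)^2] f = -1/8; multiply by 2! = 2 to get -1/4.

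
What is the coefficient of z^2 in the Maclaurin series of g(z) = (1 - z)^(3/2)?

[z^0] = 1;  [z^1] = -3/2;  [z^2] = 3/8.

3/8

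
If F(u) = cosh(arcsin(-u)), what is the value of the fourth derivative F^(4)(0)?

Plug the Maclaurin series of the inner function into that of the outer and collect terms.
From the series, [u^4] F = 5/24; multiply by 4! = 24 to get 5.

5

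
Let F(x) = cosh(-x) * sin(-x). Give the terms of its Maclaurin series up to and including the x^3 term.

Write out both Maclaurin series and multiply, keeping only the needed powers.
F(0) = 0
F′(0) = -1
F′′(0) = 0
F′′′(0) = -2

-x^3/3 - x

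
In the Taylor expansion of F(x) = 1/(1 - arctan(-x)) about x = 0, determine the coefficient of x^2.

Compose series: expand the inner function first, then feed it into the outer expansion.
F(0) = 1
F′(0) = -1
F′′(0) = 2

1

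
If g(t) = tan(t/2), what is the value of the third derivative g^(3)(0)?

The coefficient of t^3 in the expansion is 1/24, so g′′′(0) = 3! * (1/24) = 1/4.

1/4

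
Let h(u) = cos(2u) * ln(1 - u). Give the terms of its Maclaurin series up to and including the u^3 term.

Take the Cauchy product of the two expansions.

5*u^3/3 - u^2/2 - u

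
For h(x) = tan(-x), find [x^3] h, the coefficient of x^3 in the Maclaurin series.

Compute the successive derivatives at the expansion point and divide by k!.
[x^0] = 0;  [x^1] = -1;  [x^2] = 0;  [x^3] = -1/3.

-1/3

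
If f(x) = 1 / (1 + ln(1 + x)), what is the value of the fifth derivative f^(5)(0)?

-694

Expand as Σ (-1)^k u^k with u equal to the inner function's series.
The coefficient of x^5 in the expansion is -347/60, so f^(5)(0) = 5! * (-347/60) = -694.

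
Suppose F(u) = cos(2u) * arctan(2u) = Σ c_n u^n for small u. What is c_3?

-20/3

Write out both Maclaurin series and multiply, keeping only the needed powers.
[u^0] = 0;  [u^1] = 2;  [u^2] = 0;  [u^3] = -20/3.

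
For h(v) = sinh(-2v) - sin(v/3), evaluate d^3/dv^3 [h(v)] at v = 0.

Combine the two series term by term.
From the series, [v^3] h = -215/162; multiply by 3! = 6 to get -215/27.

-215/27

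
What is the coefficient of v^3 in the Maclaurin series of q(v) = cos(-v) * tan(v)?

-1/6

Expand each factor separately, then convolve coefficients.
q(0) = 0
q′(0) = 1
q′′(0) = 0
q′′′(0) = -1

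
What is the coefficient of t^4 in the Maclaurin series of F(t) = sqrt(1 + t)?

Apply the Taylor formula c_k = f^(k)(a)/k!.
So c_4 = F^(4)(0)/4! = -5/128.

-5/128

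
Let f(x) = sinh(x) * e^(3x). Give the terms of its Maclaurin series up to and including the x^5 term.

62*x^5/15 + 5*x^4 + 14*x^3/3 + 3*x^2 + x

Multiply the two series term by term and collect like powers.
f(0) = 0
f′(0) = 1
f′′(0) = 6
f′′′(0) = 28
f^(4)(0) = 120
f^(5)(0) = 496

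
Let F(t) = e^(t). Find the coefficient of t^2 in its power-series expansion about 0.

Differentiate repeatedly and evaluate at the center.
So c_2 = F′′(0)/2! = 1/2.

1/2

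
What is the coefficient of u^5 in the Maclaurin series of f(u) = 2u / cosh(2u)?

Invert the denominator's series and multiply.

20/3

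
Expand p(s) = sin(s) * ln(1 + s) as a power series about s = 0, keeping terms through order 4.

s^4/6 - s^3/2 + s^2

Take the Cauchy product of the two expansions.
p(0) = 0
p′(0) = 0
p′′(0) = 2
p′′′(0) = -3
p^(4)(0) = 4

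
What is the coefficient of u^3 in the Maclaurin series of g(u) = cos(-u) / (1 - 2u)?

Expand each factor separately, then convolve coefficients.
g(0) = 1
g′(0) = 2
g′′(0) = 7
g′′′(0) = 42
Then c_k = g^(k)(0)/k! gives each Taylor coefficient.

7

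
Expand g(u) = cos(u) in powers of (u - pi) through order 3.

(u - pi)^2/2 - 1

g(pi) = -1
g′(pi) = 0
g′′(pi) = 1
g′′′(pi) = 0
The Taylor polynomial is Σ g^(k)(pi)/k! · (u - pi)^k.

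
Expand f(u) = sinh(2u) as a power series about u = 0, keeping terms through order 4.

4*u^3/3 + 2*u

Compute the successive derivatives at the expansion point and divide by k!.
f(0) = 0
f′(0) = 2
f′′(0) = 0
f′′′(0) = 8
f^(4)(0) = 0
The Taylor polynomial is Σ f^(k)(0)/k! · u^k.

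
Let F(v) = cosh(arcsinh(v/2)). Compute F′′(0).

Let u equal the inner series; expand the outer function in u and truncate.
From the series, [v^2] F = 1/8; multiply by 2! = 2 to get 1/4.

1/4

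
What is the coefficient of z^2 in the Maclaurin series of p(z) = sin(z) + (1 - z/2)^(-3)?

3/2

Combine the two series term by term.
p(0) = 1
p′(0) = 5/2
p′′(0) = 3
The Taylor polynomial is Σ p^(k)(0)/k! · z^k.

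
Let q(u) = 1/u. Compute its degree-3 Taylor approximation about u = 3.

Differentiate repeatedly and evaluate at the center.
q(3) = 1/3
q′(3) = -1/9
q′′(3) = 2/27
q′′′(3) = -2/27
Then c_k = q^(k)(3)/k! gives each Taylor coefficient.

-(u - 3)^3/81 + (u - 3)^2/27 - (u - 3)/9 + 1/3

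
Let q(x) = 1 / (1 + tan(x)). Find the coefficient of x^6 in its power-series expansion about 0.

Use the geometric series for the reciprocal, then substitute.
q(0) = 1
q′(0) = -1
q′′(0) = 2
q′′′(0) = -8
q^(4)(0) = 40
q^(5)(0) = -256
q^(6)(0) = 1952

122/45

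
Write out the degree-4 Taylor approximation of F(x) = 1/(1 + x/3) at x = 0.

x^4/81 - x^3/27 + x^2/9 - x/3 + 1

F(0) = 1
F′(0) = -1/3
F′′(0) = 2/9
F′′′(0) = -2/9
F^(4)(0) = 8/27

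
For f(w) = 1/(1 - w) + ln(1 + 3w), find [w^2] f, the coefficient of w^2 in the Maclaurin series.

Combine the two series term by term.
f(0) = 1
f′(0) = 4
f′′(0) = -7

-7/2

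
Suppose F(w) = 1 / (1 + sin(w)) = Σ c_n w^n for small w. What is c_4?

Use the geometric series for the reciprocal, then substitute.
F(0) = 1
F′(0) = -1
F′′(0) = 2
F′′′(0) = -5
F^(4)(0) = 16
The Taylor polynomial is Σ F^(k)(0)/k! · w^k.

2/3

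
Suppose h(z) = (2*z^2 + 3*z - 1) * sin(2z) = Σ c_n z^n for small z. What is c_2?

Multiply each power in the prefactor through the base expansion.
h(0) = 0
h′(0) = -2
h′′(0) = 12
So c_2 = h′′(0)/2! = 6.

6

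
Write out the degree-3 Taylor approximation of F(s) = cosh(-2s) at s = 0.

2*s^2 + 1

F(0) = 1
F′(0) = 0
F′′(0) = 4
F′′′(0) = 0
The Taylor polynomial is Σ F^(k)(0)/k! · s^k.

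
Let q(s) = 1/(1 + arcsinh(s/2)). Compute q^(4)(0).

Compose series: expand the inner function first, then feed it into the outer expansion.
From the series, [s^4] q = 1/24; multiply by 4! = 24 to get 1.

1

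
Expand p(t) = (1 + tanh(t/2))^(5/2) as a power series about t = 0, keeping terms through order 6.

2321*t^6/196608 + 25*t^5/24576 - 165*t^4/2048 - 25*t^3/384 + 15*t^2/32 + 5*t/4 + 1

Substitute the inner expansion into the outer series and collect powers.
p(0) = 1
p′(0) = 5/4
p′′(0) = 15/16
p′′′(0) = -25/64
p^(4)(0) = -495/256
p^(5)(0) = 125/1024
p^(6)(0) = 34815/4096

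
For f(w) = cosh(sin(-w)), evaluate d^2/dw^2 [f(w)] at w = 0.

Plug the Maclaurin series of the inner function into that of the outer and collect terms.
The coefficient of w^2 in the expansion is 1/2, so f′′(0) = 2! * (1/2) = 1.

1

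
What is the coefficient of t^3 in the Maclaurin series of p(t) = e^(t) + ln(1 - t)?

-1/6

Combine the two series term by term.
So c_3 = p′′′(0)/3! = -1/6.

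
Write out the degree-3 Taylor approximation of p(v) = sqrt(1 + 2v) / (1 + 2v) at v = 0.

Take the Cauchy product of the two expansions.
p(0) = 1
p′(0) = -1
p′′(0) = 3
p′′′(0) = -15
Then c_k = p^(k)(0)/k! gives each Taylor coefficient.

-5*v^3/2 + 3*v^2/2 - v + 1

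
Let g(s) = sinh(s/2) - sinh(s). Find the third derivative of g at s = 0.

-7/8

Expand each term separately and add.
From the series, [s^3] g = -7/48; multiply by 3! = 6 to get -7/8.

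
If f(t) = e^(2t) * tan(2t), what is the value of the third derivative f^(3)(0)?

Take the Cauchy product of the two expansions.
From the series, [t^3] f = 20/3; multiply by 3! = 6 to get 40.

40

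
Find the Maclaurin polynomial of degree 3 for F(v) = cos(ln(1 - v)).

Compose series: expand the inner function first, then feed it into the outer expansion.

-v^3/2 - v^2/2 + 1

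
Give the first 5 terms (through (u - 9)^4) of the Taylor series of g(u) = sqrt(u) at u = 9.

-5*(u - 9)^4/279936 + (u - 9)^3/3888 - (u - 9)^2/216 + (u - 9)/6 + 3

g(9) = 3
g′(9) = 1/6
g′′(9) = -1/108
g′′′(9) = 1/648
g^(4)(9) = -5/11664
Then c_k = g^(k)(9)/k! gives each Taylor coefficient.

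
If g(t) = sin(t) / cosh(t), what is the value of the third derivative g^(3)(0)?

-4

Invert the denominator's series and multiply.
The coefficient of t^3 in the expansion is -2/3, so g′′′(0) = 3! * (-2/3) = -4.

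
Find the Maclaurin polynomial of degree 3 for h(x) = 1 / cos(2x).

Write the quotient as an unknown series and match coefficients against numerator = denominator · series.
[x^0] = 1;  [x^1] = 0;  [x^2] = 2;  [x^3] = 0.

2*x^2 + 1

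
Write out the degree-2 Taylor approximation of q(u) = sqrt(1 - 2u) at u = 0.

Apply the Taylor formula c_k = f^(k)(a)/k!.
q(0) = 1
q′(0) = -1
q′′(0) = -1

-u^2/2 - u + 1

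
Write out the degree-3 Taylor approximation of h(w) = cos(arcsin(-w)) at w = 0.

1 - w^2/2

Let u equal the inner series; expand the outer function in u and truncate.
h(0) = 1
h′(0) = 0
h′′(0) = -1
h′′′(0) = 0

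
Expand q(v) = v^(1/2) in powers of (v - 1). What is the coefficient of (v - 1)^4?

q(1) = 1
q′(1) = 1/2
q′′(1) = -1/4
q′′′(1) = 3/8
q^(4)(1) = -15/16
So c_4 = q^(4)(1)/4! = -5/128.

-5/128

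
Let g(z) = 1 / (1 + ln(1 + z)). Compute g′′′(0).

Use the geometric series for the reciprocal, then substitute.
The coefficient of z^3 in the expansion is -7/3, so g′′′(0) = 3! * (-7/3) = -14.

-14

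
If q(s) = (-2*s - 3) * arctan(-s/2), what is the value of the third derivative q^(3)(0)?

Distribute the polynomial across the series and collect like powers.
The coefficient of s^3 in the expansion is -1/8, so q′′′(0) = 3! * (-1/8) = -3/4.

-3/4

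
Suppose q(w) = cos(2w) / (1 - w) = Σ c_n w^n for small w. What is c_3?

-1

Use 1/(1 - r) = Σ r^k on the denominator, then take the Cauchy product.
q(0) = 1
q′(0) = 1
q′′(0) = -2
q′′′(0) = -6
So c_3 = q′′′(0)/3! = -1.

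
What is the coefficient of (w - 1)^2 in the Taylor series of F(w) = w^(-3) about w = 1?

6

[(w - 1)^0] = 1;  [(w - 1)^1] = -3;  [(w - 1)^2] = 6.
So c_2 = F′′(1)/2! = 6.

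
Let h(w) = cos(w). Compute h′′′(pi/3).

Differentiate repeatedly and evaluate at the center.
The coefficient of (w - pi/3)^3 in the expansion is sqrt(3)/12, so h′′′(pi/3) = 3! * (sqrt(3)/12) = sqrt(3)/2.

sqrt(3)/2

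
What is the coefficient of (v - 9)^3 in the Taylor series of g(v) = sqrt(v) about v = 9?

1/3888

Differentiate repeatedly and evaluate at the center.
[(v - 9)^0] = 3;  [(v - 9)^1] = 1/6;  [(v - 9)^2] = -1/216;  [(v - 9)^3] = 1/3888.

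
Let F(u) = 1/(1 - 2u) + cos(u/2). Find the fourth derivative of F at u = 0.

6145/16

Expand each term separately and add.
The coefficient of u^4 in the expansion is 6145/384, so F^(4)(0) = 4! * (6145/384) = 6145/16.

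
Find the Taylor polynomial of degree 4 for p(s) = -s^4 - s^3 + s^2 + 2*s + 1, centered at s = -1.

-(s + 1)^4 + 3*(s + 1)^3 - 2*(s + 1)^2 + (s + 1)

[(s + 1)^0] = 0;  [(s + 1)^1] = 1;  [(s + 1)^2] = -2;  [(s + 1)^3] = 3;  [(s + 1)^4] = -1.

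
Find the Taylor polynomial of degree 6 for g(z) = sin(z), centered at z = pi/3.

Apply the Taylor formula c_k = f^(k)(a)/k!.
g(pi/3) = sqrt(3)/2
g′(pi/3) = 1/2
g′′(pi/3) = -sqrt(3)/2
g′′′(pi/3) = -1/2
g^(4)(pi/3) = sqrt(3)/2
g^(5)(pi/3) = 1/2
g^(6)(pi/3) = -sqrt(3)/2

-sqrt(3)*(z - pi/3)^6/1440 + (z - pi/3)^5/240 + sqrt(3)*(z - pi/3)^4/48 - (z - pi/3)^3/12 - sqrt(3)*(z - pi/3)^2/4 + (z - pi/3)/2 + sqrt(3)/2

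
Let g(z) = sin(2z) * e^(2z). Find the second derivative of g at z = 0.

Write out both Maclaurin series and multiply, keeping only the needed powers.
From the series, [z^2] g = 4; multiply by 2! = 2 to get 8.

8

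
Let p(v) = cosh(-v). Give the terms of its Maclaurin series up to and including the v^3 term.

Compute the successive derivatives at the expansion point and divide by k!.
[v^0] = 1;  [v^1] = 0;  [v^2] = 1/2;  [v^3] = 0.

v^2/2 + 1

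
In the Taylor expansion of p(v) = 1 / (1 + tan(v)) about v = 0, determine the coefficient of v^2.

Use the geometric series for the reciprocal, then substitute.
[v^0] = 1;  [v^1] = -1;  [v^2] = 1.

1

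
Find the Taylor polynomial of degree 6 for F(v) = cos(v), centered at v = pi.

(v - pi)^6/720 - (v - pi)^4/24 + (v - pi)^2/2 - 1

Use the known series and substitute for the argument.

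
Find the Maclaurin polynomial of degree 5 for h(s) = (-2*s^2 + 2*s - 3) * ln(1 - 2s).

Multiply each power in the prefactor through the base expansion.

248*s^5/15 + 32*s^4/3 + 8*s^3 + 2*s^2 + 6*s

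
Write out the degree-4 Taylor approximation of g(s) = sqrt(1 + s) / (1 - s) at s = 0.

179*s^4/128 + 23*s^3/16 + 11*s^2/8 + 3*s/2 + 1

Write out both Maclaurin series and multiply, keeping only the needed powers.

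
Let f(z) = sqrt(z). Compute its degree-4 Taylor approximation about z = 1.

f(1) = 1
f′(1) = 1/2
f′′(1) = -1/4
f′′′(1) = 3/8
f^(4)(1) = -15/16
The Taylor polynomial is Σ f^(k)(1)/k! · (z - 1)^k.

-5*(z - 1)^4/128 + (z - 1)^3/16 - (z - 1)^2/8 + (z - 1)/2 + 1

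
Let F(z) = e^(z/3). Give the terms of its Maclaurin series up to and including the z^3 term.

z^3/162 + z^2/18 + z/3 + 1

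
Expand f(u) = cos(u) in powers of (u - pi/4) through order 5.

-sqrt(2)*(u - pi/4)^5/240 + sqrt(2)*(u - pi/4)^4/48 + sqrt(2)*(u - pi/4)^3/12 - sqrt(2)*(u - pi/4)^2/4 - sqrt(2)*(u - pi/4)/2 + sqrt(2)/2

f(pi/4) = sqrt(2)/2
f′(pi/4) = -sqrt(2)/2
f′′(pi/4) = -sqrt(2)/2
f′′′(pi/4) = sqrt(2)/2
f^(4)(pi/4) = sqrt(2)/2
f^(5)(pi/4) = -sqrt(2)/2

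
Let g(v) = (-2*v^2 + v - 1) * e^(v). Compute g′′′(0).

-10

Distribute the polynomial across the series and collect like powers.
The coefficient of v^3 in the expansion is -5/3, so g′′′(0) = 3! * (-5/3) = -10.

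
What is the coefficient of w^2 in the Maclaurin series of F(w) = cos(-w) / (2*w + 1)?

7/2

Use 1/(1 - r) = Σ r^k on the denominator, then take the Cauchy product.
F(0) = 1
F′(0) = -2
F′′(0) = 7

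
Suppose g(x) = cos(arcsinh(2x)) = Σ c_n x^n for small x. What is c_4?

10/3

Let u equal the inner series; expand the outer function in u and truncate.
[x^0] = 1;  [x^1] = 0;  [x^2] = -2;  [x^3] = 0;  [x^4] = 10/3.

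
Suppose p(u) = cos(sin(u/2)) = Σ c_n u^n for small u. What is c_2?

Substitute the inner expansion into the outer series and collect powers.
p(0) = 1
p′(0) = 0
p′′(0) = -1/4

-1/8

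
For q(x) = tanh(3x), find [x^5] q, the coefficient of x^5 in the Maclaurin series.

162/5

q(0) = 0
q′(0) = 3
q′′(0) = 0
q′′′(0) = -54
q^(4)(0) = 0
q^(5)(0) = 3888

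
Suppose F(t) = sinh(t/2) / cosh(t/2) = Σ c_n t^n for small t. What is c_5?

Write the quotient as an unknown series and match coefficients against numerator = denominator · series.
[t^0] = 0;  [t^1] = 1/2;  [t^2] = 0;  [t^3] = -1/24;  [t^4] = 0;  [t^5] = 1/240.

1/240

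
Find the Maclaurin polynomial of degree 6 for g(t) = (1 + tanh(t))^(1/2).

Substitute the inner expansion into the outer series and collect powers.
g(0) = 1
g′(0) = 1/2
g′′(0) = -1/4
g′′′(0) = -5/8
g^(4)(0) = 17/16
g^(5)(0) = 121/32
g^(6)(0) = -721/64

-721*t^6/46080 + 121*t^5/3840 + 17*t^4/384 - 5*t^3/48 - t^2/8 + t/2 + 1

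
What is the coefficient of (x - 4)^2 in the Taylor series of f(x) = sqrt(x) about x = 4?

f(4) = 2
f′(4) = 1/4
f′′(4) = -1/32
So c_2 = f′′(4)/2! = -1/64.

-1/64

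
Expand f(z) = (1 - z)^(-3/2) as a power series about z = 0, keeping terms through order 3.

35*z^3/16 + 15*z^2/8 + 3*z/2 + 1

[z^0] = 1;  [z^1] = 3/2;  [z^2] = 15/8;  [z^3] = 35/16.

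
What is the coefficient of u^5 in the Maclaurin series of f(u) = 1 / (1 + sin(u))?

Expand as Σ (-1)^k u^k with u equal to the inner function's series.
f(0) = 1
f′(0) = -1
f′′(0) = 2
f′′′(0) = -5
f^(4)(0) = 16
f^(5)(0) = -61
So c_5 = f^(5)(0)/5! = -61/120.

-61/120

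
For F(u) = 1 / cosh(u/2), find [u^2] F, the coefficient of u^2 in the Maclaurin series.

Divide the numerator series by the denominator series (power-series long division).
[u^0] = 1;  [u^1] = 0;  [u^2] = -1/8.

-1/8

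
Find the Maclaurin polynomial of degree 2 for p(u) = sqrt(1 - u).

Apply the Taylor formula c_k = f^(k)(a)/k!.
[u^0] = 1;  [u^1] = -1/2;  [u^2] = -1/8.

-u^2/8 - u/2 + 1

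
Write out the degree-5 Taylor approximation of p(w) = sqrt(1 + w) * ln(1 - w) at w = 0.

-529*w^5/1920 - 5*w^4/12 - 11*w^3/24 - w^2 - w

Multiply the two series term by term and collect like powers.
p(0) = 0
p′(0) = -1
p′′(0) = -2
p′′′(0) = -11/4
p^(4)(0) = -10
p^(5)(0) = -529/16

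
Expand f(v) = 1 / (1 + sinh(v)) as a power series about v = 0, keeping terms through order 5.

-181*v^5/120 + 4*v^4/3 - 7*v^3/6 + v^2 - v + 1

Use the geometric series for the reciprocal, then substitute.
f(0) = 1
f′(0) = -1
f′′(0) = 2
f′′′(0) = -7
f^(4)(0) = 32
f^(5)(0) = -181
Then c_k = f^(k)(0)/k! gives each Taylor coefficient.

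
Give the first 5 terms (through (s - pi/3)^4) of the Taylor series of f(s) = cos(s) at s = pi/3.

(s - pi/3)^4/48 + sqrt(3)*(s - pi/3)^3/12 - (s - pi/3)^2/4 - sqrt(3)*(s - pi/3)/2 + 1/2

[(s - pi/3)^0] = 1/2;  [(s - pi/3)^1] = -sqrt(3)/2;  [(s - pi/3)^2] = -1/4;  [(s - pi/3)^3] = sqrt(3)/12;  [(s - pi/3)^4] = 1/48.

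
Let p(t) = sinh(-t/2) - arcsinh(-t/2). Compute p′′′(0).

-1/4

Expand each term separately and add.
The coefficient of t^3 in the expansion is -1/24, so p′′′(0) = 3! * (-1/24) = -1/4.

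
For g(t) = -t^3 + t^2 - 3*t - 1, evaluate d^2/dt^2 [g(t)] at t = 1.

The coefficient of (t - 1)^2 in the expansion is -2, so g′′(1) = 2! * (-2) = -4.

-4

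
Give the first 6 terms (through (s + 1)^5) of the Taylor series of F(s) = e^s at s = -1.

(s + 1)^5*e^(-1)/120 + (s + 1)^4*e^(-1)/24 + (s + 1)^3*e^(-1)/6 + (s + 1)^2*e^(-1)/2 + (s + 1)*e^(-1) + e^(-1)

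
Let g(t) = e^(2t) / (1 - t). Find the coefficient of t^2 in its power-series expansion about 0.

5

Expand 1/(denominator) as a geometric series and multiply by the numerator's series.
g(0) = 1
g′(0) = 3
g′′(0) = 10
So c_2 = g′′(0)/2! = 5.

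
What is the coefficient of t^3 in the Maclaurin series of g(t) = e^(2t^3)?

Differentiate repeatedly and evaluate at the center.
g(0) = 1
g′(0) = 0
g′′(0) = 0
g′′′(0) = 12
The Taylor polynomial is Σ g^(k)(0)/k! · t^k.

2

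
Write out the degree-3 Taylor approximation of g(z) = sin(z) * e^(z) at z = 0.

z^3/3 + z^2 + z

Write out both Maclaurin series and multiply, keeping only the needed powers.
[z^0] = 0;  [z^1] = 1;  [z^2] = 1;  [z^3] = 1/3.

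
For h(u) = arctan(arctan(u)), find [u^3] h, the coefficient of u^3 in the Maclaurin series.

-2/3

Substitute the inner expansion into the outer series and collect powers.
h(0) = 0
h′(0) = 1
h′′(0) = 0
h′′′(0) = -4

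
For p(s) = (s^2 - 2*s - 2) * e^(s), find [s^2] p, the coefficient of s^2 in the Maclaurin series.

Shift and add copies of the series according to the polynomial's terms.

-2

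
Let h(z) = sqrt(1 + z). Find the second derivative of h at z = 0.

-1/4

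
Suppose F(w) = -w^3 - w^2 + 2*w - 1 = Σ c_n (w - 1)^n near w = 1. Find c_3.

Differentiate repeatedly and evaluate at the center.
F(1) = -1
F′(1) = -3
F′′(1) = -8
F′′′(1) = -6

-1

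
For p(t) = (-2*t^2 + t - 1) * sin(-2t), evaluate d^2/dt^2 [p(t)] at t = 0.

-4

Distribute the polynomial across the series and collect like powers.
From the series, [t^2] p = -2; multiply by 2! = 2 to get -4.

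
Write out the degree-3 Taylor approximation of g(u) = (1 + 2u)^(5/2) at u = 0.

g(0) = 1
g′(0) = 5
g′′(0) = 15
g′′′(0) = 15
Dividing each by k! gives the coefficients c_0, ..., c_3.

5*u^3/2 + 15*u^2/2 + 5*u + 1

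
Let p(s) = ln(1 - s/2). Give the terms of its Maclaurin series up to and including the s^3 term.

Compute the successive derivatives at the expansion point and divide by k!.
p(0) = 0
p′(0) = -1/2
p′′(0) = -1/4
p′′′(0) = -1/4
The Taylor polynomial is Σ p^(k)(0)/k! · s^k.

-s^3/24 - s^2/8 - s/2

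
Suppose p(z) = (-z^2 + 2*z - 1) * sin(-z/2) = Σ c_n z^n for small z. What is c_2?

-1

Multiply each power in the prefactor through the base expansion.
[z^0] = 0;  [z^1] = 1/2;  [z^2] = -1.
So c_2 = p′′(0)/2! = -1.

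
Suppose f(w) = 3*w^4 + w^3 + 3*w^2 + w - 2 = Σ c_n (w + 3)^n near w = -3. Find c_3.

-35

f(-3) = 238
f′(-3) = -314
f′′(-3) = 312
f′′′(-3) = -210
Then c_k = f^(k)(-3)/k! gives each Taylor coefficient.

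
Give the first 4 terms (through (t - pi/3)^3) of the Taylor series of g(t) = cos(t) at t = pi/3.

sqrt(3)*(t - pi/3)^3/12 - (t - pi/3)^2/4 - sqrt(3)*(t - pi/3)/2 + 1/2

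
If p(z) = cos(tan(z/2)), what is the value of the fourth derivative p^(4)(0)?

-7/16

Compose series: expand the inner function first, then feed it into the outer expansion.
The coefficient of z^4 in the expansion is -7/384, so p^(4)(0) = 4! * (-7/384) = -7/16.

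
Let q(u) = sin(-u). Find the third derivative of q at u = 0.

1

The coefficient of u^3 in the expansion is 1/6, so q′′′(0) = 3! * (1/6) = 1.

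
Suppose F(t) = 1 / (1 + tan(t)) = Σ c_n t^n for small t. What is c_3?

-4/3

Write 1/(1+u) = 1 - u + u^2 - u^3 + ... and substitute the series for u.
[t^0] = 1;  [t^1] = -1;  [t^2] = 1;  [t^3] = -4/3.
So c_3 = F′′′(0)/3! = -4/3.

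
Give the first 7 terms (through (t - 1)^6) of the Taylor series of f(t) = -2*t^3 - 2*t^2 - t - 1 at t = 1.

-2*(t - 1)^3 - 8*(t - 1)^2 - 11*(t - 1) - 6

[(t - 1)^0] = -6;  [(t - 1)^1] = -11;  [(t - 1)^2] = -8;  [(t - 1)^3] = -2;  [(t - 1)^4] = 0;  [(t - 1)^5] = 0;  [(t - 1)^6] = 0.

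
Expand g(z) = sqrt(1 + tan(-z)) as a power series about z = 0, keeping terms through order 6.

Compose series: expand the inner function first, then feed it into the outer expansion.

-5521*z^6/46080 - 601*z^5/3840 - 47*z^4/384 - 11*z^3/48 - z^2/8 - z/2 + 1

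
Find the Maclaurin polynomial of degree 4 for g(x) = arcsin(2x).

4*x^3/3 + 2*x

Use the known series and substitute for the argument.
g(0) = 0
g′(0) = 2
g′′(0) = 0
g′′′(0) = 8
g^(4)(0) = 0
Then c_k = g^(k)(0)/k! gives each Taylor coefficient.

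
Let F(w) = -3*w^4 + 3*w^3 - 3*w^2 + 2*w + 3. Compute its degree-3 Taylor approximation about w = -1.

F(-1) = -8
F′(-1) = 29
F′′(-1) = -60
F′′′(-1) = 90

15*(w + 1)^3 - 30*(w + 1)^2 + 29*(w + 1) - 8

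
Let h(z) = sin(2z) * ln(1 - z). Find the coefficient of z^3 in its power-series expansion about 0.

-1

Write out both Maclaurin series and multiply, keeping only the needed powers.
h(0) = 0
h′(0) = 0
h′′(0) = -4
h′′′(0) = -6
So c_3 = h′′′(0)/3! = -1.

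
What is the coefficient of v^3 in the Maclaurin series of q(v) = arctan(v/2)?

q(0) = 0
q′(0) = 1/2
q′′(0) = 0
q′′′(0) = -1/4
Dividing each by k! gives the coefficients c_0, ..., c_3.

-1/24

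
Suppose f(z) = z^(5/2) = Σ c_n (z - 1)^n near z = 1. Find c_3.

f(1) = 1
f′(1) = 5/2
f′′(1) = 15/4
f′′′(1) = 15/8

5/16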